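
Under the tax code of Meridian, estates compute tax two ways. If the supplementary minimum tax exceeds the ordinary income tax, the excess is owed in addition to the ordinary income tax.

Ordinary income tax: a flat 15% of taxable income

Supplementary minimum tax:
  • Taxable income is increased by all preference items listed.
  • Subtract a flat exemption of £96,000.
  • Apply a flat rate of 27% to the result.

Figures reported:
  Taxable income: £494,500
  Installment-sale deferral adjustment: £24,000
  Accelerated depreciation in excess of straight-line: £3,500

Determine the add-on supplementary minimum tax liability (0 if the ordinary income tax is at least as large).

£40,845

Supplementary minimum tax:
  Adjusted income: £494,500 + £24,000 + £3,500 = £522,000
  Less exemption £96,000 → base £426,000
  £426,000 × 27% = £115,020

Ordinary income tax:
  £494,500 × 15% = £74,175

Excess of supplementary minimum tax over ordinary income tax: £115,020 − £74,175 = £40,845.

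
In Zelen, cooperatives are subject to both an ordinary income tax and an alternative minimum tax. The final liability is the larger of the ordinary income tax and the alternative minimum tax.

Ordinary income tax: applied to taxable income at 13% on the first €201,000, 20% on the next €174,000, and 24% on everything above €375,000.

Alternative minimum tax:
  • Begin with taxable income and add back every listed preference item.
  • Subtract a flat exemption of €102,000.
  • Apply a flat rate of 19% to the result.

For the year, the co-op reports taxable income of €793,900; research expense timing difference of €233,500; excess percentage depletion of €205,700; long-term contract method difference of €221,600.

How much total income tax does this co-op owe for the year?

Ordinary income tax:
  €201,000 × 13% = €26,130
  €174,000 × 20% = €34,800
  €418,900 × 24% = €100,536
  → €161,466

Alternative minimum tax:
  Adjusted income: €793,900 + €233,500 + €205,700 + €221,600 = €1,454,700
  Less exemption €102,000 → base €1,352,700
  €1,352,700 × 19% = €257,013

€257,013 > €161,466, so the alternative minimum tax is the binding amount.

€257,013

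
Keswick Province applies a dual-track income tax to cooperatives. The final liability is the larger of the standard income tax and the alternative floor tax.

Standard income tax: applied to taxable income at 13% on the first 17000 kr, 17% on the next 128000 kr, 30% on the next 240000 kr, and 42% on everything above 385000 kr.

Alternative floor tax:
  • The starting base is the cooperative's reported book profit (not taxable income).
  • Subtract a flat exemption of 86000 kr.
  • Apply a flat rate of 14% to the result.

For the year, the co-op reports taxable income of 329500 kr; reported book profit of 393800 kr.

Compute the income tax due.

79320 kr

Standard income tax:
  17000 kr × 13% = 2210 kr
  128000 kr × 17% = 21760 kr
  184500 kr × 30% = 55350 kr
  → 79320 kr

Alternative floor tax:
  Base (reported book profit): 393800 kr
  Less exemption 86000 kr → base 307800 kr
  307800 kr × 14% = 43092 kr

79320 kr > 43092 kr, so the standard income tax governs.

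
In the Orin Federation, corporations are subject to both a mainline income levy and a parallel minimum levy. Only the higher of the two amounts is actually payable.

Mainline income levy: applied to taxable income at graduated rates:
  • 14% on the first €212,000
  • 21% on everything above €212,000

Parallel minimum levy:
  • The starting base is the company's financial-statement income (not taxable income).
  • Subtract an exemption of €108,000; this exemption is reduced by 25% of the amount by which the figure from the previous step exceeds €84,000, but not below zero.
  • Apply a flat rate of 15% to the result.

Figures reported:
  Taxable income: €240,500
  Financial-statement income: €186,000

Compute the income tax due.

Mainline income levy:
  €212,000 × 14% = €29,680
  €28,500 × 21% = €5,985
  → €35,665

Parallel minimum levy:
  Base (financial-statement income): €186,000
  Exemption: €108,000 − 25% × (€186,000 − €84,000) = €108,000 − €25,500 = €82,500
  Base: €186,000 − €82,500 = €103,500
  €103,500 × 15% = €15,525

€35,665 > €15,525, so the mainline income levy governs.

€35,665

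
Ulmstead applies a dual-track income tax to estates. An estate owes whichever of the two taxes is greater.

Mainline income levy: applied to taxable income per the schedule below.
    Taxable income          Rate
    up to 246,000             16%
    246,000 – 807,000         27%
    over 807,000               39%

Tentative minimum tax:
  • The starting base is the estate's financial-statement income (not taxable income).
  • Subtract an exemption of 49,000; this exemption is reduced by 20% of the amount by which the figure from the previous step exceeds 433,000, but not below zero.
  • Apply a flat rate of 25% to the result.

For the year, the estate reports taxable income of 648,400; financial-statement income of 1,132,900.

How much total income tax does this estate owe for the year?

Mainline income levy:
  246,000 × 16% = 39,360
  402,400 × 27% = 108,648
  → 148,008

Tentative minimum tax:
  Base (financial-statement income): 1,132,900
  Exemption: 20% × (1,132,900 − 433,000) = 139,980 ≥ 49,000, so the exemption is fully phased out
  Base: 1,132,900 − 0 = 1,132,900
  1,132,900 × 25% = 283,225

283,225 > 148,008, so the tentative minimum tax is the binding amount.

283,225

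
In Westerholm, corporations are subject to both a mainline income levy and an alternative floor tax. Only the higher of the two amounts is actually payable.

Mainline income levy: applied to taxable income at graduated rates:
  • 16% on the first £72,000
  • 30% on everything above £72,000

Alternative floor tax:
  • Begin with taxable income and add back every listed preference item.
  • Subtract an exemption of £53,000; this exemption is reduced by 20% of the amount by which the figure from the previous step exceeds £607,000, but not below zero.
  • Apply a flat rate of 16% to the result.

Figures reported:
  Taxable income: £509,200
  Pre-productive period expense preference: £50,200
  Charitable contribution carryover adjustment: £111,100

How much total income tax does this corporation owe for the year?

£142,680

Alternative floor tax:
  Adjusted income: £509,200 + £50,200 + £111,100 = £670,500
  Exemption: £53,000 − 20% × (£670,500 − £607,000) = £53,000 − £12,700 = £40,300
  Base: £670,500 − £40,300 = £630,200
  £630,200 × 16% = £100,832

Mainline income levy:
  £72,000 × 16% = £11,520
  £437,200 × 30% = £131,160
  → £142,680

£142,680 > £100,832, so the mainline income levy governs.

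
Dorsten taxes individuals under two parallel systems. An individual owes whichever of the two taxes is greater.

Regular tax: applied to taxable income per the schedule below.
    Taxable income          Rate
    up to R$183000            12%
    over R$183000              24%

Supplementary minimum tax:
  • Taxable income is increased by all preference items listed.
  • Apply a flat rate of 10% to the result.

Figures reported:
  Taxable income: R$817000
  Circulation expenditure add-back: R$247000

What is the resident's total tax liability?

R$174120

Regular tax:
  R$183000 × 12% = R$21960
  R$634000 × 24% = R$152160
  → R$174120

Supplementary minimum tax:
  Adjusted income: R$817000 + R$247000 = R$1064000
  R$1064000 × 10% = R$106400

R$174120 > R$106400, so the regular tax governs.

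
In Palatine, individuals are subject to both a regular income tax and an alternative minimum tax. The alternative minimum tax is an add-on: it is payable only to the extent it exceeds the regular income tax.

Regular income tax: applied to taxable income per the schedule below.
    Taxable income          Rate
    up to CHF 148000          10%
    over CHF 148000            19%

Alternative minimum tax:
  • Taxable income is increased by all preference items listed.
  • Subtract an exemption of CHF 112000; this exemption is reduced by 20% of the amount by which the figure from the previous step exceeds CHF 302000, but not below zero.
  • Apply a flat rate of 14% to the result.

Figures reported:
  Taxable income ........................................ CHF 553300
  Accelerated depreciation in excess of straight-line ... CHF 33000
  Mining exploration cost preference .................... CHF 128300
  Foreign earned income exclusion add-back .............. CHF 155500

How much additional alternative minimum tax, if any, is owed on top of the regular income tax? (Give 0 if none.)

CHF 30007

Alternative minimum tax:
  Adjusted income: CHF 553300 + CHF 33000 + CHF 128300 + CHF 155500 = CHF 870100
  Exemption: 20% × (CHF 870100 − CHF 302000) = CHF 113620 ≥ CHF 112000, so the exemption is fully phased out
  Base: CHF 870100 − CHF 0 = CHF 870100
  CHF 870100 × 14% = CHF 121814

Regular income tax:
  CHF 148000 × 10% = CHF 14800
  CHF 405300 × 19% = CHF 77007
  → CHF 91807

Excess of alternative minimum tax over regular income tax: CHF 121814 − CHF 91807 = CHF 30007.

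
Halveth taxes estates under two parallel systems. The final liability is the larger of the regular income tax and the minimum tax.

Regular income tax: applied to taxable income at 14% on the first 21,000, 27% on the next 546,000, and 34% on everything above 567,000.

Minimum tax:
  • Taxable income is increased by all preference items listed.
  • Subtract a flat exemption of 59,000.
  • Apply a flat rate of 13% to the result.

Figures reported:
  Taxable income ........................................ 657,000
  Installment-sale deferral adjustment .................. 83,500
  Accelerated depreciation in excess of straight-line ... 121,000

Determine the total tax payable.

180,960

Minimum tax:
  Adjusted income: 657,000 + 83,500 + 121,000 = 861,500
  Less exemption 59,000 → base 802,500
  802,500 × 13% = 104,325

Regular income tax:
  21,000 × 14% = 2,940
  546,000 × 27% = 147,420
  90,000 × 34% = 30,600
  → 180,960

180,960 > 104,325, so the regular income tax governs.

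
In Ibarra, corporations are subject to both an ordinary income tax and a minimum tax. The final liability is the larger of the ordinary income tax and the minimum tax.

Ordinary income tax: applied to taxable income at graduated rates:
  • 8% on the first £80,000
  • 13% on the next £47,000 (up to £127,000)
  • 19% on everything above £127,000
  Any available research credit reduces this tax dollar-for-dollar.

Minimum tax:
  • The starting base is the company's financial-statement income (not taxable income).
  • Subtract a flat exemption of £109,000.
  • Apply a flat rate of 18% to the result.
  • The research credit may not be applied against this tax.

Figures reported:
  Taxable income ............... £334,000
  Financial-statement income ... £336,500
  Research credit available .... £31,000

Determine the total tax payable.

Ordinary income tax:
  £80,000 × 8% = £6,400
  £47,000 × 13% = £6,110
  £207,000 × 19% = £39,330
  → £51,840
  Less research credit £31,000 → £20,840

Minimum tax:
  Base (financial-statement income): £336,500
  Less exemption £109,000 → base £227,500
  £227,500 × 18% = £40,950

£40,950 > £20,840, so the minimum tax is the binding amount.

£40,950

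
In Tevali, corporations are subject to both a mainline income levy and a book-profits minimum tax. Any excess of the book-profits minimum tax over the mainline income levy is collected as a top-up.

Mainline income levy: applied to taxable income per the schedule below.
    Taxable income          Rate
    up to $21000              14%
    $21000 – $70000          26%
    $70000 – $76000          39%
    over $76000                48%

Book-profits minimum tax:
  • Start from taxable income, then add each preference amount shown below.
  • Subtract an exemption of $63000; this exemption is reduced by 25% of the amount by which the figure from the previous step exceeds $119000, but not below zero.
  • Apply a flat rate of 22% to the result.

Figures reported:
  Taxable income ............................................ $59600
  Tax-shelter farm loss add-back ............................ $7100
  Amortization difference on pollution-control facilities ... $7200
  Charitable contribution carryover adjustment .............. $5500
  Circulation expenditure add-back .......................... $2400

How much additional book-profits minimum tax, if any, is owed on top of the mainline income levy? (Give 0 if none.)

$0

Book-profits minimum tax:
  Adjusted income: $59600 + $7100 + $7200 + $5500 + $2400 = $81800
  Exemption: $81800 ≤ $119000, so full $63000 applies
  Base: $81800 − $63000 = $18800
  $18800 × 22% = $4136

Mainline income levy:
  $21000 × 14% = $2940
  $38600 × 26% = $10036
  → $12976

$4136 ≤ $12976, so no add-on is due.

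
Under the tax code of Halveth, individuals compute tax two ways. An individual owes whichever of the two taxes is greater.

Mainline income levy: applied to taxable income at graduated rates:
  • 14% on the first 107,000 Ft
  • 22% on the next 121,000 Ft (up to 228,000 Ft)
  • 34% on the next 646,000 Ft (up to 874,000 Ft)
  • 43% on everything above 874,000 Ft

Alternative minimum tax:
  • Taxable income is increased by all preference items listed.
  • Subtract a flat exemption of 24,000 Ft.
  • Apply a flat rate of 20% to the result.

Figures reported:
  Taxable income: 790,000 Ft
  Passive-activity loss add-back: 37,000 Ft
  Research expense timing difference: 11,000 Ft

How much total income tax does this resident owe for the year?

232,680 Ft

Mainline income levy:
  107,000 Ft × 14% = 14,980 Ft
  121,000 Ft × 22% = 26,620 Ft
  562,000 Ft × 34% = 191,080 Ft
  → 232,680 Ft

Alternative minimum tax:
  Adjusted income: 790,000 Ft + 37,000 Ft + 11,000 Ft = 838,000 Ft
  Less exemption 24,000 Ft → base 814,000 Ft
  814,000 Ft × 20% = 162,800 Ft

232,680 Ft > 162,800 Ft, so the mainline income levy governs.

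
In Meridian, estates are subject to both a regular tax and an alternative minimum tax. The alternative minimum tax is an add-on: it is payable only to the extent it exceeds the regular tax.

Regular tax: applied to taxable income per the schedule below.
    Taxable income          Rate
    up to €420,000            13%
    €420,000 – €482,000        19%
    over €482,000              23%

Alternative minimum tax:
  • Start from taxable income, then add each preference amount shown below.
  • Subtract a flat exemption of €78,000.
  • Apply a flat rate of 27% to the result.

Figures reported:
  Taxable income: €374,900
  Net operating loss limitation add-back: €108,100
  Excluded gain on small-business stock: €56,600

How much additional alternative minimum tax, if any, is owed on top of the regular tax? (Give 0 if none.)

€75,895

Regular tax:
  €374,900 × 13% = €48,737

Alternative minimum tax:
  Adjusted income: €374,900 + €108,100 + €56,600 = €539,600
  Less exemption €78,000 → base €461,600
  €461,600 × 27% = €124,632

Excess of alternative minimum tax over regular tax: €124,632 − €48,737 = €75,895.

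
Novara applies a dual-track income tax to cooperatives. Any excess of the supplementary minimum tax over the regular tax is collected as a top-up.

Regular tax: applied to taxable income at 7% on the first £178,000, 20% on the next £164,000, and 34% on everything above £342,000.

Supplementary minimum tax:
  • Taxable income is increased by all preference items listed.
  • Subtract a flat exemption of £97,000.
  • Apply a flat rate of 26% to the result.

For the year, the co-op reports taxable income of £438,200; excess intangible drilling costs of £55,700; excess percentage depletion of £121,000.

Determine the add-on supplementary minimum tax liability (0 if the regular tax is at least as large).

£56,686

Supplementary minimum tax:
  Adjusted income: £438,200 + £55,700 + £121,000 = £614,900
  Less exemption £97,000 → base £517,900
  £517,900 × 26% = £134,654

Regular tax:
  £178,000 × 7% = £12,460
  £164,000 × 20% = £32,800
  £96,200 × 34% = £32,708
  → £77,968

Excess of supplementary minimum tax over regular tax: £134,654 − £77,968 = £56,686.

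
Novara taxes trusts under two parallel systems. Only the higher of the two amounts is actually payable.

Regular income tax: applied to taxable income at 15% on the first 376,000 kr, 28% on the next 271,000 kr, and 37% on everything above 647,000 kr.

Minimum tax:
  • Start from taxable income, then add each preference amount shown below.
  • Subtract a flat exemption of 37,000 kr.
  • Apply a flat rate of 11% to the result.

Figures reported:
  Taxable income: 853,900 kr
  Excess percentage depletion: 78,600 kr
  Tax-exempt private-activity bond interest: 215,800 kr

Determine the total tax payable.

Minimum tax:
  Adjusted income: 853,900 kr + 78,600 kr + 215,800 kr = 1,148,300 kr
  Less exemption 37,000 kr → base 1,111,300 kr
  1,111,300 kr × 11% = 122,243 kr

Regular income tax:
  376,000 kr × 15% = 56,400 kr
  271,000 kr × 28% = 75,880 kr
  206,900 kr × 37% = 76,553 kr
  → 208,833 kr

208,833 kr > 122,243 kr, so the regular income tax governs.

208,833 kr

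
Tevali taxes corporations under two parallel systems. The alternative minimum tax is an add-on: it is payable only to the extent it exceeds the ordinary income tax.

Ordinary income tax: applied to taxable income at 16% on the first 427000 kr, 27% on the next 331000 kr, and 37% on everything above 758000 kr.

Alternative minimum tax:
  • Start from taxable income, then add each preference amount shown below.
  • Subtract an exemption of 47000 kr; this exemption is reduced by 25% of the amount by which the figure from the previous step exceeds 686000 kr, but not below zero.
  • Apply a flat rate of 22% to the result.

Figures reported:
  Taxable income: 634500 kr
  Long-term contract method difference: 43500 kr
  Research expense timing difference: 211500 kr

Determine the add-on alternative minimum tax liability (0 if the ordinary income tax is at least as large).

Ordinary income tax:
  427000 kr × 16% = 68320 kr
  207500 kr × 27% = 56025 kr
  → 124345 kr

Alternative minimum tax:
  Adjusted income: 634500 kr + 43500 kr + 211500 kr = 889500 kr
  Exemption: 25% × (889500 kr − 686000 kr) = 50875 kr ≥ 47000 kr, so the exemption is fully phased out
  Base: 889500 kr − 0 kr = 889500 kr
  889500 kr × 22% = 195690 kr

Excess of alternative minimum tax over ordinary income tax: 195690 kr − 124345 kr = 71345 kr.

71345 kr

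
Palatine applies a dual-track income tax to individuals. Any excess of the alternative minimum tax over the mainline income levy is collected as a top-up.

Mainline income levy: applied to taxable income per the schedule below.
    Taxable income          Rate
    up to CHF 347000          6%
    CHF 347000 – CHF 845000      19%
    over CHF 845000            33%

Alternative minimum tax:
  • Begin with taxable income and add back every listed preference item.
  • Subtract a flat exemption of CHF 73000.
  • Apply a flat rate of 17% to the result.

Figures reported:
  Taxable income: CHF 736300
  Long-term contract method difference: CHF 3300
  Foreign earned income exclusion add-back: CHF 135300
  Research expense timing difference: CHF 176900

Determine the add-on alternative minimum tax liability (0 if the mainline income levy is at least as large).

CHF 71609

Alternative minimum tax:
  Adjusted income: CHF 736300 + CHF 3300 + CHF 135300 + CHF 176900 = CHF 1051800
  Less exemption CHF 73000 → base CHF 978800
  CHF 978800 × 17% = CHF 166396

Mainline income levy:
  CHF 347000 × 6% = CHF 20820
  CHF 389300 × 19% = CHF 73967
  → CHF 94787

Excess of alternative minimum tax over mainline income levy: CHF 166396 − CHF 94787 = CHF 71609.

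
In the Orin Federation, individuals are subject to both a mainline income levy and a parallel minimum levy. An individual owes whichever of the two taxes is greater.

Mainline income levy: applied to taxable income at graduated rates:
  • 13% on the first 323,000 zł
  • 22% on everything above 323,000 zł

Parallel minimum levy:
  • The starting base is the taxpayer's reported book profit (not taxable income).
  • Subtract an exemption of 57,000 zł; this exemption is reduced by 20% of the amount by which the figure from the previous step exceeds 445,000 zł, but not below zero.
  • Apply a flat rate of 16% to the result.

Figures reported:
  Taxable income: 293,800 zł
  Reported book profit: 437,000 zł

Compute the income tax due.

Parallel minimum levy:
  Base (reported book profit): 437,000 zł
  Exemption: 437,000 zł ≤ 445,000 zł, so full 57,000 zł applies
  Base: 437,000 zł − 57,000 zł = 380,000 zł
  380,000 zł × 16% = 60,800 zł

Mainline income levy:
  293,800 zł × 13% = 38,194 zł

60,800 zł > 38,194 zł, so the parallel minimum levy is the binding amount.

60,800 zł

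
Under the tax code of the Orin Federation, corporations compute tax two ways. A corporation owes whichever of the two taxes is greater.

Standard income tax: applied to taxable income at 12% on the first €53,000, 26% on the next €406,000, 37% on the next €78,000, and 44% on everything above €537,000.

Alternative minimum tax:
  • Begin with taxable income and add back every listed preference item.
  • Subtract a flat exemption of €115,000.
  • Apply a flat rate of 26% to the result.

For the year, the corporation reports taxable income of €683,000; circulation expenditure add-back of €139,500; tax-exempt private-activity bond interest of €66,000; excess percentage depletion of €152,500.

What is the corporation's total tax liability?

€240,760

Standard income tax:
  €53,000 × 12% = €6,360
  €406,000 × 26% = €105,560
  €78,000 × 37% = €28,860
  €146,000 × 44% = €64,240
  → €205,020

Alternative minimum tax:
  Adjusted income: €683,000 + €139,500 + €66,000 + €152,500 = €1,041,000
  Less exemption €115,000 → base €926,000
  €926,000 × 26% = €240,760

€240,760 > €205,020, so the alternative minimum tax is the binding amount.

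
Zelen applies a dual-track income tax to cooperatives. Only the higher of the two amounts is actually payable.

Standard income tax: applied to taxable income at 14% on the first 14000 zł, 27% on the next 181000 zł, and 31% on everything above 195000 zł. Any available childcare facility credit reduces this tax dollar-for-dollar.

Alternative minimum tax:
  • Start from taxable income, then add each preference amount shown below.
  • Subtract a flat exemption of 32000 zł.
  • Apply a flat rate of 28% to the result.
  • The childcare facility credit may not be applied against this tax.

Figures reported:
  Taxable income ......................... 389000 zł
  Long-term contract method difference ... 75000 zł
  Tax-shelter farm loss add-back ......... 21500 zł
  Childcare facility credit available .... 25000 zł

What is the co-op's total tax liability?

126980 zł

Standard income tax:
  14000 zł × 14% = 1960 zł
  181000 zł × 27% = 48870 zł
  194000 zł × 31% = 60140 zł
  → 110970 zł
  Less childcare facility credit 25000 zł → 85970 zł

Alternative minimum tax:
  Adjusted income: 389000 zł + 75000 zł + 21500 zł = 485500 zł
  Less exemption 32000 zł → base 453500 zł
  453500 zł × 28% = 126980 zł

126980 zł > 85970 zł, so the alternative minimum tax is the binding amount.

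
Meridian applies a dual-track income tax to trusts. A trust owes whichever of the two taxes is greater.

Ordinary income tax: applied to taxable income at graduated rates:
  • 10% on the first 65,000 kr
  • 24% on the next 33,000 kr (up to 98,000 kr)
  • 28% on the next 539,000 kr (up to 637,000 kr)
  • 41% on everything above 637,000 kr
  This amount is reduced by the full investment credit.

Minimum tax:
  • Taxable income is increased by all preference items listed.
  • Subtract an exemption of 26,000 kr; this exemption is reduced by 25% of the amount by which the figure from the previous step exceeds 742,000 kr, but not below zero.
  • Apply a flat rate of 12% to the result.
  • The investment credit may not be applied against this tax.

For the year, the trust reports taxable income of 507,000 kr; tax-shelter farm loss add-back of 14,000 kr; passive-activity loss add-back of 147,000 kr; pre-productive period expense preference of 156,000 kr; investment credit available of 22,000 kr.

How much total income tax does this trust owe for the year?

106,940 kr

Minimum tax:
  Adjusted income: 507,000 kr + 14,000 kr + 147,000 kr + 156,000 kr = 824,000 kr
  Exemption: 26,000 kr − 25% × (824,000 kr − 742,000 kr) = 26,000 kr − 20,500 kr = 5,500 kr
  Base: 824,000 kr − 5,500 kr = 818,500 kr
  818,500 kr × 12% = 98,220 kr

Ordinary income tax:
  65,000 kr × 10% = 6,500 kr
  33,000 kr × 24% = 7,920 kr
  409,000 kr × 28% = 114,520 kr
  → 128,940 kr
  Less investment credit 22,000 kr → 106,940 kr

106,940 kr > 98,220 kr, so the ordinary income tax governs.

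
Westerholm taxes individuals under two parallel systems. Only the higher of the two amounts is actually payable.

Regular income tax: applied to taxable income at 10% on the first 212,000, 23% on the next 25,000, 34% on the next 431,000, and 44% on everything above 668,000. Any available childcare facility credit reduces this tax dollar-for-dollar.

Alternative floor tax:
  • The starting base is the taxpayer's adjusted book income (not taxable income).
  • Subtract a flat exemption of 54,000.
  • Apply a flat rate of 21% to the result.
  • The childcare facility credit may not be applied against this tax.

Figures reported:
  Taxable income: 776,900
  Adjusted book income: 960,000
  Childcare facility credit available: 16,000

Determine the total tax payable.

205,406

Alternative floor tax:
  Base (adjusted book income): 960,000
  Less exemption 54,000 → base 906,000
  906,000 × 21% = 190,260

Regular income tax:
  212,000 × 10% = 21,200
  25,000 × 23% = 5,750
  431,000 × 34% = 146,540
  108,900 × 44% = 47,916
  → 221,406
  Less childcare facility credit 16,000 → 205,406

205,406 > 190,260, so the regular income tax governs.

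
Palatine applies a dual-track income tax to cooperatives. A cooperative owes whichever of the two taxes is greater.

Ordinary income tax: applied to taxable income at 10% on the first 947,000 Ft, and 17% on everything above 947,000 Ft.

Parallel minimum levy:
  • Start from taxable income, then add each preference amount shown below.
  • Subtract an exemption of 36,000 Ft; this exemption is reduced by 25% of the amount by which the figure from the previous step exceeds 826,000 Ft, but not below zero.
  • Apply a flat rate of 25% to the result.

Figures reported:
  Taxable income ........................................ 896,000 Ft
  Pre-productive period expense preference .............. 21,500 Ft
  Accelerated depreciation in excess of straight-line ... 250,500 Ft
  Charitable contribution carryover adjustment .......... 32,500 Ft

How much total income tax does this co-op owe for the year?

300,125 Ft

Parallel minimum levy:
  Adjusted income: 896,000 Ft + 21,500 Ft + 250,500 Ft + 32,500 Ft = 1,200,500 Ft
  Exemption: 25% × (1,200,500 Ft − 826,000 Ft) = 93,625 Ft ≥ 36,000 Ft, so the exemption is fully phased out
  Base: 1,200,500 Ft − 0 Ft = 1,200,500 Ft
  1,200,500 Ft × 25% = 300,125 Ft

Ordinary income tax:
  896,000 Ft × 10% = 89,600 Ft

300,125 Ft > 89,600 Ft, so the parallel minimum levy is the binding amount.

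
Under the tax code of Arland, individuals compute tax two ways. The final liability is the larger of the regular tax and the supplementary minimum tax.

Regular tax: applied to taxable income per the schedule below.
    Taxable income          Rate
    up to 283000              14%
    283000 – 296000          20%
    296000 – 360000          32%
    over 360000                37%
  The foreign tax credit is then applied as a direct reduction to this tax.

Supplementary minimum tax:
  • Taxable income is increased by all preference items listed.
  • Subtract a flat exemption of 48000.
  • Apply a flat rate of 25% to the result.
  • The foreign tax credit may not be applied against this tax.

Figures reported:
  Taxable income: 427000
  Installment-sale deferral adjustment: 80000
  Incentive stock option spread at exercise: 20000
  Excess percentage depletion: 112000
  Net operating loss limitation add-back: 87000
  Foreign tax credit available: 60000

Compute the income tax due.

169500

Regular tax:
  283000 × 14% = 39620
  13000 × 20% = 2600
  64000 × 32% = 20480
  67000 × 37% = 24790
  → 87490
  Less foreign tax credit 60000 → 27490

Supplementary minimum tax:
  Adjusted income: 427000 + 80000 + 20000 + 112000 + 87000 = 726000
  Less exemption 48000 → base 678000
  678000 × 25% = 169500

169500 > 27490, so the supplementary minimum tax is the binding amount.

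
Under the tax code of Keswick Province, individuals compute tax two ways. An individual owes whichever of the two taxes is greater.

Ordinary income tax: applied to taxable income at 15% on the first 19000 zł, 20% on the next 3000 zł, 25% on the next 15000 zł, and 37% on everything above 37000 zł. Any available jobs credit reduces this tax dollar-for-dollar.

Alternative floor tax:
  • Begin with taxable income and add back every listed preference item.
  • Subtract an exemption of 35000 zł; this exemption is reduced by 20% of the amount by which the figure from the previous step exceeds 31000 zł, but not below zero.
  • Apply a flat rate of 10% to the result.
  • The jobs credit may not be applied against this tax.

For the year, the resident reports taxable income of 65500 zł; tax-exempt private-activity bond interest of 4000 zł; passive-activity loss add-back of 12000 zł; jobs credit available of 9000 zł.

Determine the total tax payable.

8745 zł

Ordinary income tax:
  19000 zł × 15% = 2850 zł
  3000 zł × 20% = 600 zł
  15000 zł × 25% = 3750 zł
  28500 zł × 37% = 10545 zł
  → 17745 zł
  Less jobs credit 9000 zł → 8745 zł

Alternative floor tax:
  Adjusted income: 65500 zł + 4000 zł + 12000 zł = 81500 zł
  Exemption: 35000 zł − 20% × (81500 zł − 31000 zł) = 35000 zł − 10100 zł = 24900 zł
  Base: 81500 zł − 24900 zł = 56600 zł
  56600 zł × 10% = 5660 zł

8745 zł > 5660 zł, so the ordinary income tax governs.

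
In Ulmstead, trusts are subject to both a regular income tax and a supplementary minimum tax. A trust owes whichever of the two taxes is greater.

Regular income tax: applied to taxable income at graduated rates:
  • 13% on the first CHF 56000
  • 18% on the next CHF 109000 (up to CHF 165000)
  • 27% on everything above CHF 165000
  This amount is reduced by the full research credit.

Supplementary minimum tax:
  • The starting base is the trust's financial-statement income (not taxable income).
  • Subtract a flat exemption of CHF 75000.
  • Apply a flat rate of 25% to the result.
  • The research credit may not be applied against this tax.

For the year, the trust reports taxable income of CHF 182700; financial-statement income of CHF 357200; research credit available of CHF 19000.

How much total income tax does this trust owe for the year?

Regular income tax:
  CHF 56000 × 13% = CHF 7280
  CHF 109000 × 18% = CHF 19620
  CHF 17700 × 27% = CHF 4779
  → CHF 31679
  Less research credit CHF 19000 → CHF 12679

Supplementary minimum tax:
  Base (financial-statement income): CHF 357200
  Less exemption CHF 75000 → base CHF 282200
  CHF 282200 × 25% = CHF 70550

CHF 70550 > CHF 12679, so the supplementary minimum tax is the binding amount.

CHF 70550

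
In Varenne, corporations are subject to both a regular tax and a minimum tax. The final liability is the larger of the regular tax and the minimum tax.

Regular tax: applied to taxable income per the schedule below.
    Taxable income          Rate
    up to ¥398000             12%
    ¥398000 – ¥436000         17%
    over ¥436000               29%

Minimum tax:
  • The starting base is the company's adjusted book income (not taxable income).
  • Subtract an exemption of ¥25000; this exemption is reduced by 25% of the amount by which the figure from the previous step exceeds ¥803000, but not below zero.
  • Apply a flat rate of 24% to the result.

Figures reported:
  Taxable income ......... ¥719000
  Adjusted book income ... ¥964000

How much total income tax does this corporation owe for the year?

Regular tax:
  ¥398000 × 12% = ¥47760
  ¥38000 × 17% = ¥6460
  ¥283000 × 29% = ¥82070
  → ¥136290

Minimum tax:
  Base (adjusted book income): ¥964000
  Exemption: 25% × (¥964000 − ¥803000) = ¥40250 ≥ ¥25000, so the exemption is fully phased out
  Base: ¥964000 − ¥0 = ¥964000
  ¥964000 × 24% = ¥231360

¥231360 > ¥136290, so the minimum tax is the binding amount.

¥231360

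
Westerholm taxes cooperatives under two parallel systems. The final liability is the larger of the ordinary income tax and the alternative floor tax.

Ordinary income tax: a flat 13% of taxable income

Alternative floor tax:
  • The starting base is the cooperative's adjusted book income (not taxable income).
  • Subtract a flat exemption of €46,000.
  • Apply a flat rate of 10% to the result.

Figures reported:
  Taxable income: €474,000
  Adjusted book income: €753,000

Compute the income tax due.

Ordinary income tax:
  €474,000 × 13% = €61,620

Alternative floor tax:
  Base (adjusted book income): €753,000
  Less exemption €46,000 → base €707,000
  €707,000 × 10% = €70,700

€70,700 > €61,620, so the alternative floor tax is the binding amount.

€70,700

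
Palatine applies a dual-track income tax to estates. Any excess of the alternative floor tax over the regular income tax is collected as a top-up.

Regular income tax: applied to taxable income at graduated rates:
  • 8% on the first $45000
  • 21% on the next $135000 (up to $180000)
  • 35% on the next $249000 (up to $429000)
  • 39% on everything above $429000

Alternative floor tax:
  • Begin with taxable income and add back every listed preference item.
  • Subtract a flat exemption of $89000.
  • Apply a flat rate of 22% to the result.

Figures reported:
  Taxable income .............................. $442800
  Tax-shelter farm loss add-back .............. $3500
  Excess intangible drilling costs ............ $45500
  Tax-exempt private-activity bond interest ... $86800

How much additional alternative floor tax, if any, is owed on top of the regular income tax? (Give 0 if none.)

$0

Regular income tax:
  $45000 × 8% = $3600
  $135000 × 21% = $28350
  $249000 × 35% = $87150
  $13800 × 39% = $5382
  → $124482

Alternative floor tax:
  Adjusted income: $442800 + $3500 + $45500 + $86800 = $578600
  Less exemption $89000 → base $489600
  $489600 × 22% = $107712

$107712 ≤ $124482, so no add-on is due.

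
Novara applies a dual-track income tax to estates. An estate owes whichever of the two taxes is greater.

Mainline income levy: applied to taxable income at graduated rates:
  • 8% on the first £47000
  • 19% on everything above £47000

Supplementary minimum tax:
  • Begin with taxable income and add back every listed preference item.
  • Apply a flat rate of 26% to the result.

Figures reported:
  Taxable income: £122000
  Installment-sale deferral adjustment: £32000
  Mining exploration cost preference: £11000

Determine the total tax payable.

Supplementary minimum tax:
  Adjusted income: £122000 + £32000 + £11000 = £165000
  £165000 × 26% = £42900

Mainline income levy:
  £47000 × 8% = £3760
  £75000 × 19% = £14250
  → £18010

£42900 > £18010, so the supplementary minimum tax is the binding amount.

£42900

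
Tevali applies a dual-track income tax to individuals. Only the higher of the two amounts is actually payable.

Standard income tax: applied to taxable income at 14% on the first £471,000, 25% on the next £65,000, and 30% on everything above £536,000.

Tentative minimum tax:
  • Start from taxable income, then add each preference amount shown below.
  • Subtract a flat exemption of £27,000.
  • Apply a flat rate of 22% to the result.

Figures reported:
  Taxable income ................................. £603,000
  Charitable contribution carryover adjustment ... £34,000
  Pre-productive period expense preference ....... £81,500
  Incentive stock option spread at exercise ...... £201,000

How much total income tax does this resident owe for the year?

Tentative minimum tax:
  Adjusted income: £603,000 + £34,000 + £81,500 + £201,000 = £919,500
  Less exemption £27,000 → base £892,500
  £892,500 × 22% = £196,350

Standard income tax:
  £471,000 × 14% = £65,940
  £65,000 × 25% = £16,250
  £67,000 × 30% = £20,100
  → £102,290

£196,350 > £102,290, so the tentative minimum tax is the binding amount.

£196,350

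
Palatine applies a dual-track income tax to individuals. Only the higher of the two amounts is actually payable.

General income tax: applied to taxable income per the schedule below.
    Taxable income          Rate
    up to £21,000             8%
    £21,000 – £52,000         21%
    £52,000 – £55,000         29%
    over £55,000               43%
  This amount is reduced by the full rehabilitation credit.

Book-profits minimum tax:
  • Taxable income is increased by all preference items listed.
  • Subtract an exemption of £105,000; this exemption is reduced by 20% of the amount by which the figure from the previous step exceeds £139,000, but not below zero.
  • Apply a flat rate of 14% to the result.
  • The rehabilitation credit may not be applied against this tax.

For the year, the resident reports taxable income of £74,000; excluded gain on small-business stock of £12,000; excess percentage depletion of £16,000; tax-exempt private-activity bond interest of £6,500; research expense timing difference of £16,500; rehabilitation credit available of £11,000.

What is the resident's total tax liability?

£6,230

Book-profits minimum tax:
  Adjusted income: £74,000 + £12,000 + £16,000 + £6,500 + £16,500 = £125,000
  Exemption: £125,000 ≤ £139,000, so full £105,000 applies
  Base: £125,000 − £105,000 = £20,000
  £20,000 × 14% = £2,800

General income tax:
  £21,000 × 8% = £1,680
  £31,000 × 21% = £6,510
  £3,000 × 29% = £870
  £19,000 × 43% = £8,170
  → £17,230
  Less rehabilitation credit £11,000 → £6,230

£6,230 > £2,800, so the general income tax governs.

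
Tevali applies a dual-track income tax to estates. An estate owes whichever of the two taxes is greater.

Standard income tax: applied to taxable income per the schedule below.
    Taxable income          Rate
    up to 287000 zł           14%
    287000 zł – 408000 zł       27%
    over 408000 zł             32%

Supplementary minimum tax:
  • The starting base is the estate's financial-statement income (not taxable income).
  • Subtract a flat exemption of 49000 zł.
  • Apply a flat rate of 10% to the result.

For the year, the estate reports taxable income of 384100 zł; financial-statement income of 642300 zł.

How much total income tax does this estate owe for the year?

66397 zł

Standard income tax:
  287000 zł × 14% = 40180 zł
  97100 zł × 27% = 26217 zł
  → 66397 zł

Supplementary minimum tax:
  Base (financial-statement income): 642300 zł
  Less exemption 49000 zł → base 593300 zł
  593300 zł × 10% = 59330 zł

66397 zł > 59330 zł, so the standard income tax governs.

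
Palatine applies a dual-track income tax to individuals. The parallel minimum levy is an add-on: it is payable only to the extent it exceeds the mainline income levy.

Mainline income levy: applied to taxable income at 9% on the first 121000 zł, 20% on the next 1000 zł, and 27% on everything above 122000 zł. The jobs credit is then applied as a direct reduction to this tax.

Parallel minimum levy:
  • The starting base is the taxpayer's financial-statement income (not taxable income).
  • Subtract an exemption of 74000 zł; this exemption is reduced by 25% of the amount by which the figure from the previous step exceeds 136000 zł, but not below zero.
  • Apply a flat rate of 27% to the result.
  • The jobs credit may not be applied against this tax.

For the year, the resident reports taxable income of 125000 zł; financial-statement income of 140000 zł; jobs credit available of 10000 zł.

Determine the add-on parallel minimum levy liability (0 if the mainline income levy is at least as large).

16190 zł

Parallel minimum levy:
  Base (financial-statement income): 140000 zł
  Exemption: 74000 zł − 25% × (140000 zł − 136000 zł) = 74000 zł − 1000 zł = 73000 zł
  Base: 140000 zł − 73000 zł = 67000 zł
  67000 zł × 27% = 18090 zł

Mainline income levy:
  121000 zł × 9% = 10890 zł
  1000 zł × 20% = 200 zł
  3000 zł × 27% = 810 zł
  → 11900 zł
  Less jobs credit 10000 zł → 1900 zł

Excess of parallel minimum levy over mainline income levy: 18090 zł − 1900 zł = 16190 zł.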